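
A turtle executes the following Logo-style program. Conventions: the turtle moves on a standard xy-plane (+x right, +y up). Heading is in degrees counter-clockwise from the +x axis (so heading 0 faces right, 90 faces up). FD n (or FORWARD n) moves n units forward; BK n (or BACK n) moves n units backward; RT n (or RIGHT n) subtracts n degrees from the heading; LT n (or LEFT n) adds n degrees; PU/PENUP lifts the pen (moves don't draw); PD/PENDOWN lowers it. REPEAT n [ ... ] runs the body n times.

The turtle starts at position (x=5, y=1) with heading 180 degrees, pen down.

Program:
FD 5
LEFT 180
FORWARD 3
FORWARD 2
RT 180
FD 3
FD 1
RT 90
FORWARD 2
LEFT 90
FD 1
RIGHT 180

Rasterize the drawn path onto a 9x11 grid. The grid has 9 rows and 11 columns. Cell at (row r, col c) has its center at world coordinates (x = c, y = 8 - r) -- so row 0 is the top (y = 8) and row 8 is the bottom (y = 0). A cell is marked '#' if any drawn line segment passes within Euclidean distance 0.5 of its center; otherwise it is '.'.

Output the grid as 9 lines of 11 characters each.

Segment 0: (5,1) -> (0,1)
Segment 1: (0,1) -> (3,1)
Segment 2: (3,1) -> (5,1)
Segment 3: (5,1) -> (2,1)
Segment 4: (2,1) -> (1,1)
Segment 5: (1,1) -> (1,3)
Segment 6: (1,3) -> (0,3)

Answer: ...........
...........
...........
...........
...........
##.........
.#.........
######.....
...........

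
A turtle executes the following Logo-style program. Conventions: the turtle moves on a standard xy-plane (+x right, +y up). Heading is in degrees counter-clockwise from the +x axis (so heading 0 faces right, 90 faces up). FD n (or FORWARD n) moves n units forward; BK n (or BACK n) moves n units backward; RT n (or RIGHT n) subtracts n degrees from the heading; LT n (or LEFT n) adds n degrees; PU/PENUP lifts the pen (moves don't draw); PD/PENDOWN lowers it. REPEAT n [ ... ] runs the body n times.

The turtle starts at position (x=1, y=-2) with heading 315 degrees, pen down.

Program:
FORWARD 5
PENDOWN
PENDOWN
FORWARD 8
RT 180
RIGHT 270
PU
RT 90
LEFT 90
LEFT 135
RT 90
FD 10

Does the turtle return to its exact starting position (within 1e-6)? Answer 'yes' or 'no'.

Executing turtle program step by step:
Start: pos=(1,-2), heading=315, pen down
FD 5: (1,-2) -> (4.536,-5.536) [heading=315, draw]
PD: pen down
PD: pen down
FD 8: (4.536,-5.536) -> (10.192,-11.192) [heading=315, draw]
RT 180: heading 315 -> 135
RT 270: heading 135 -> 225
PU: pen up
RT 90: heading 225 -> 135
LT 90: heading 135 -> 225
LT 135: heading 225 -> 0
RT 90: heading 0 -> 270
FD 10: (10.192,-11.192) -> (10.192,-21.192) [heading=270, move]
Final: pos=(10.192,-21.192), heading=270, 2 segment(s) drawn

Start position: (1, -2)
Final position: (10.192, -21.192)
Distance = 21.28; >= 1e-6 -> NOT closed

Answer: no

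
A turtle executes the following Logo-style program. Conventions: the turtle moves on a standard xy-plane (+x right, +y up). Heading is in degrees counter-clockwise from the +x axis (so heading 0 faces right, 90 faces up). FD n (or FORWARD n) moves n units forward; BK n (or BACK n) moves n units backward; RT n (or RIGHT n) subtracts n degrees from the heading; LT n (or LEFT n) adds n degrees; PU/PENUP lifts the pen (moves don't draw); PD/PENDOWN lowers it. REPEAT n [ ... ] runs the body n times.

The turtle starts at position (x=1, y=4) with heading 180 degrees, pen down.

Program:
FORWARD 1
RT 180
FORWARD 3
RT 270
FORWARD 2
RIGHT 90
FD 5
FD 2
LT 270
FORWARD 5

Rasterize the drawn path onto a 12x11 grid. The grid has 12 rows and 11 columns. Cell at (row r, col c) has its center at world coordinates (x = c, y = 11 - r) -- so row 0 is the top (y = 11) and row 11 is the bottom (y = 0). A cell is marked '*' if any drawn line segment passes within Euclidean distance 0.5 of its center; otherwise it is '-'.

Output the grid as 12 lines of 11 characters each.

Segment 0: (1,4) -> (0,4)
Segment 1: (0,4) -> (3,4)
Segment 2: (3,4) -> (3,6)
Segment 3: (3,6) -> (8,6)
Segment 4: (8,6) -> (10,6)
Segment 5: (10,6) -> (10,1)

Answer: -----------
-----------
-----------
-----------
-----------
---********
---*------*
****------*
----------*
----------*
----------*
-----------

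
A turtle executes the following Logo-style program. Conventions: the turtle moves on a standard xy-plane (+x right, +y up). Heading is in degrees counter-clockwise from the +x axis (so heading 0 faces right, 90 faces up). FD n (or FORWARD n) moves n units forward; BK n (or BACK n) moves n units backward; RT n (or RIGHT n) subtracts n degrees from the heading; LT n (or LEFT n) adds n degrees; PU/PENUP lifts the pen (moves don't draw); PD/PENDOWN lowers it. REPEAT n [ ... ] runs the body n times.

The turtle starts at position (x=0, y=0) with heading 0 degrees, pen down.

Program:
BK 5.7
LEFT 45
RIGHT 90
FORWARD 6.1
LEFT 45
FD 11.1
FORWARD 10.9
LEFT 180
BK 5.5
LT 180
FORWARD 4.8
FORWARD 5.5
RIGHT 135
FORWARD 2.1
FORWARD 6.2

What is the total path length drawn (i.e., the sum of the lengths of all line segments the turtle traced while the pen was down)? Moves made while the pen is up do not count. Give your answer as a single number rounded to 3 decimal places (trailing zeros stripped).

Answer: 57.9

Derivation:
Executing turtle program step by step:
Start: pos=(0,0), heading=0, pen down
BK 5.7: (0,0) -> (-5.7,0) [heading=0, draw]
LT 45: heading 0 -> 45
RT 90: heading 45 -> 315
FD 6.1: (-5.7,0) -> (-1.387,-4.313) [heading=315, draw]
LT 45: heading 315 -> 0
FD 11.1: (-1.387,-4.313) -> (9.713,-4.313) [heading=0, draw]
FD 10.9: (9.713,-4.313) -> (20.613,-4.313) [heading=0, draw]
LT 180: heading 0 -> 180
BK 5.5: (20.613,-4.313) -> (26.113,-4.313) [heading=180, draw]
LT 180: heading 180 -> 0
FD 4.8: (26.113,-4.313) -> (30.913,-4.313) [heading=0, draw]
FD 5.5: (30.913,-4.313) -> (36.413,-4.313) [heading=0, draw]
RT 135: heading 0 -> 225
FD 2.1: (36.413,-4.313) -> (34.928,-5.798) [heading=225, draw]
FD 6.2: (34.928,-5.798) -> (30.544,-10.182) [heading=225, draw]
Final: pos=(30.544,-10.182), heading=225, 9 segment(s) drawn

Segment lengths:
  seg 1: (0,0) -> (-5.7,0), length = 5.7
  seg 2: (-5.7,0) -> (-1.387,-4.313), length = 6.1
  seg 3: (-1.387,-4.313) -> (9.713,-4.313), length = 11.1
  seg 4: (9.713,-4.313) -> (20.613,-4.313), length = 10.9
  seg 5: (20.613,-4.313) -> (26.113,-4.313), length = 5.5
  seg 6: (26.113,-4.313) -> (30.913,-4.313), length = 4.8
  seg 7: (30.913,-4.313) -> (36.413,-4.313), length = 5.5
  seg 8: (36.413,-4.313) -> (34.928,-5.798), length = 2.1
  seg 9: (34.928,-5.798) -> (30.544,-10.182), length = 6.2
Total = 57.9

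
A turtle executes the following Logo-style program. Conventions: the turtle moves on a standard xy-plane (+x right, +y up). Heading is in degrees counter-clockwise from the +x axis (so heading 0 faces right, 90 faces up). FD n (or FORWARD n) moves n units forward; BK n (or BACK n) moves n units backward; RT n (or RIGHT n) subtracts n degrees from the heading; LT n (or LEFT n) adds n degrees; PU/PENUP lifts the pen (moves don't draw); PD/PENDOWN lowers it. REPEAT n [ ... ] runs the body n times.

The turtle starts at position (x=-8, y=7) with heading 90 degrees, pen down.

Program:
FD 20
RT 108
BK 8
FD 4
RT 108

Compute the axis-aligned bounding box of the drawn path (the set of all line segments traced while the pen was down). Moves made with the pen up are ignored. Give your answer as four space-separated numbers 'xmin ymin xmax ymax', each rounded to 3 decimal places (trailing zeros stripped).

Executing turtle program step by step:
Start: pos=(-8,7), heading=90, pen down
FD 20: (-8,7) -> (-8,27) [heading=90, draw]
RT 108: heading 90 -> 342
BK 8: (-8,27) -> (-15.608,29.472) [heading=342, draw]
FD 4: (-15.608,29.472) -> (-11.804,28.236) [heading=342, draw]
RT 108: heading 342 -> 234
Final: pos=(-11.804,28.236), heading=234, 3 segment(s) drawn

Segment endpoints: x in {-15.608, -11.804, -8, -8}, y in {7, 27, 28.236, 29.472}
xmin=-15.608, ymin=7, xmax=-8, ymax=29.472

Answer: -15.608 7 -8 29.472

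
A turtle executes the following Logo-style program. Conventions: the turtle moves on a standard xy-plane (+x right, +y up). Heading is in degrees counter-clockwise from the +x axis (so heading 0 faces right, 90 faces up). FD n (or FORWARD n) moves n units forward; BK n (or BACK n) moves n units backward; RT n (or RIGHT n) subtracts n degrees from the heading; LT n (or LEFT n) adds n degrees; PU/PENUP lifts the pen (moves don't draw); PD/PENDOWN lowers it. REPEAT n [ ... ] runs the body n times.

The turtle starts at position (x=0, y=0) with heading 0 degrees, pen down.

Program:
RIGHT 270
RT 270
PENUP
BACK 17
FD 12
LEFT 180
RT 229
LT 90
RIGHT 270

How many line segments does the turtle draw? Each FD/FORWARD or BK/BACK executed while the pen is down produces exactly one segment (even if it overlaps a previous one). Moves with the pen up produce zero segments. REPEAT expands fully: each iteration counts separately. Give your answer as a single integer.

Answer: 0

Derivation:
Executing turtle program step by step:
Start: pos=(0,0), heading=0, pen down
RT 270: heading 0 -> 90
RT 270: heading 90 -> 180
PU: pen up
BK 17: (0,0) -> (17,0) [heading=180, move]
FD 12: (17,0) -> (5,0) [heading=180, move]
LT 180: heading 180 -> 0
RT 229: heading 0 -> 131
LT 90: heading 131 -> 221
RT 270: heading 221 -> 311
Final: pos=(5,0), heading=311, 0 segment(s) drawn
Segments drawn: 0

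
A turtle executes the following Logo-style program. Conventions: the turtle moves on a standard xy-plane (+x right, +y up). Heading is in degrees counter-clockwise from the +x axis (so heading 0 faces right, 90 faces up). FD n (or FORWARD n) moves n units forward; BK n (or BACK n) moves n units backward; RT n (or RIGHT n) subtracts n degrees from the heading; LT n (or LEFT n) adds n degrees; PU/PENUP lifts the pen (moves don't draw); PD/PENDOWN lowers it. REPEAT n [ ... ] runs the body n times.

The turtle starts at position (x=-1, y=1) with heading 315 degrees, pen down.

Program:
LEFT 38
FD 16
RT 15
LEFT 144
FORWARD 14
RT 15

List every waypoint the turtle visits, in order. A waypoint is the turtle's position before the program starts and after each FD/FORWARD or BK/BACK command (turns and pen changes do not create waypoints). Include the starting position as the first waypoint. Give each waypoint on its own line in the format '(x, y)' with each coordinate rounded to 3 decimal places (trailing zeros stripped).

Executing turtle program step by step:
Start: pos=(-1,1), heading=315, pen down
LT 38: heading 315 -> 353
FD 16: (-1,1) -> (14.881,-0.95) [heading=353, draw]
RT 15: heading 353 -> 338
LT 144: heading 338 -> 122
FD 14: (14.881,-0.95) -> (7.462,10.923) [heading=122, draw]
RT 15: heading 122 -> 107
Final: pos=(7.462,10.923), heading=107, 2 segment(s) drawn
Waypoints (3 total):
(-1, 1)
(14.881, -0.95)
(7.462, 10.923)

Answer: (-1, 1)
(14.881, -0.95)
(7.462, 10.923)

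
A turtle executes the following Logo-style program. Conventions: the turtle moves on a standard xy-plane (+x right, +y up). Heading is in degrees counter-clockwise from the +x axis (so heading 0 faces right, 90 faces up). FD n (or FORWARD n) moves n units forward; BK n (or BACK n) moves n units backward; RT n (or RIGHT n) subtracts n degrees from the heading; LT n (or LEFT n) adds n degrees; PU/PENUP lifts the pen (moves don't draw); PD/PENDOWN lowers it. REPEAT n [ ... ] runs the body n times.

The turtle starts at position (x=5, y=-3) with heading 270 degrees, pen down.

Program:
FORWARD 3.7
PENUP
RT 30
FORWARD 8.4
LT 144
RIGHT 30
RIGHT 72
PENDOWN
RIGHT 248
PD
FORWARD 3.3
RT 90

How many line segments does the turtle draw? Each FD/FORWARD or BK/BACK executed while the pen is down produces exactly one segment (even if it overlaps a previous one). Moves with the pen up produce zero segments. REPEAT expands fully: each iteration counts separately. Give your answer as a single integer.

Answer: 2

Derivation:
Executing turtle program step by step:
Start: pos=(5,-3), heading=270, pen down
FD 3.7: (5,-3) -> (5,-6.7) [heading=270, draw]
PU: pen up
RT 30: heading 270 -> 240
FD 8.4: (5,-6.7) -> (0.8,-13.975) [heading=240, move]
LT 144: heading 240 -> 24
RT 30: heading 24 -> 354
RT 72: heading 354 -> 282
PD: pen down
RT 248: heading 282 -> 34
PD: pen down
FD 3.3: (0.8,-13.975) -> (3.536,-12.129) [heading=34, draw]
RT 90: heading 34 -> 304
Final: pos=(3.536,-12.129), heading=304, 2 segment(s) drawn
Segments drawn: 2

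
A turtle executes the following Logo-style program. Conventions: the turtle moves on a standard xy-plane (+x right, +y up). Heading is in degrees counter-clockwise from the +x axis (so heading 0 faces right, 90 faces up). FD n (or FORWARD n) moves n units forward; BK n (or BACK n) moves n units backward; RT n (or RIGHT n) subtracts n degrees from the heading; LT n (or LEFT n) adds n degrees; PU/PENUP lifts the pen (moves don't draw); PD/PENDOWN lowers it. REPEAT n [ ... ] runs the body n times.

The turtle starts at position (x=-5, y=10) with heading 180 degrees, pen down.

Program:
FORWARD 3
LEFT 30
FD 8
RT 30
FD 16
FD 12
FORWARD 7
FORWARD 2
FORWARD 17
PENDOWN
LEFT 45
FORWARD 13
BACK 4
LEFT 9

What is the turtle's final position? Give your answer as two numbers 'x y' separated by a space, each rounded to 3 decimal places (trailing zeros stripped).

Answer: -75.292 -0.364

Derivation:
Executing turtle program step by step:
Start: pos=(-5,10), heading=180, pen down
FD 3: (-5,10) -> (-8,10) [heading=180, draw]
LT 30: heading 180 -> 210
FD 8: (-8,10) -> (-14.928,6) [heading=210, draw]
RT 30: heading 210 -> 180
FD 16: (-14.928,6) -> (-30.928,6) [heading=180, draw]
FD 12: (-30.928,6) -> (-42.928,6) [heading=180, draw]
FD 7: (-42.928,6) -> (-49.928,6) [heading=180, draw]
FD 2: (-49.928,6) -> (-51.928,6) [heading=180, draw]
FD 17: (-51.928,6) -> (-68.928,6) [heading=180, draw]
PD: pen down
LT 45: heading 180 -> 225
FD 13: (-68.928,6) -> (-78.121,-3.192) [heading=225, draw]
BK 4: (-78.121,-3.192) -> (-75.292,-0.364) [heading=225, draw]
LT 9: heading 225 -> 234
Final: pos=(-75.292,-0.364), heading=234, 9 segment(s) drawn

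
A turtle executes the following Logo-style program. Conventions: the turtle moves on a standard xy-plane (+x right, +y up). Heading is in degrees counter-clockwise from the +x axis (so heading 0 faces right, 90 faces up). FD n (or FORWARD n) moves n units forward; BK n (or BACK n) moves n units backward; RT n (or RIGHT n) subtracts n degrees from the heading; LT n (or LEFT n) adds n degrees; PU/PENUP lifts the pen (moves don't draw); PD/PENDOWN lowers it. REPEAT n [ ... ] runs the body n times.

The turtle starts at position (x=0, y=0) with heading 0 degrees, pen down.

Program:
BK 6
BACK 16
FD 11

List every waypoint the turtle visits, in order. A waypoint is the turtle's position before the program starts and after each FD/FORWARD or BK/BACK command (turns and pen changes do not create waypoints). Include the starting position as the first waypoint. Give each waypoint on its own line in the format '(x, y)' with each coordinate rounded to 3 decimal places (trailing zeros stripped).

Executing turtle program step by step:
Start: pos=(0,0), heading=0, pen down
BK 6: (0,0) -> (-6,0) [heading=0, draw]
BK 16: (-6,0) -> (-22,0) [heading=0, draw]
FD 11: (-22,0) -> (-11,0) [heading=0, draw]
Final: pos=(-11,0), heading=0, 3 segment(s) drawn
Waypoints (4 total):
(0, 0)
(-6, 0)
(-22, 0)
(-11, 0)

Answer: (0, 0)
(-6, 0)
(-22, 0)
(-11, 0)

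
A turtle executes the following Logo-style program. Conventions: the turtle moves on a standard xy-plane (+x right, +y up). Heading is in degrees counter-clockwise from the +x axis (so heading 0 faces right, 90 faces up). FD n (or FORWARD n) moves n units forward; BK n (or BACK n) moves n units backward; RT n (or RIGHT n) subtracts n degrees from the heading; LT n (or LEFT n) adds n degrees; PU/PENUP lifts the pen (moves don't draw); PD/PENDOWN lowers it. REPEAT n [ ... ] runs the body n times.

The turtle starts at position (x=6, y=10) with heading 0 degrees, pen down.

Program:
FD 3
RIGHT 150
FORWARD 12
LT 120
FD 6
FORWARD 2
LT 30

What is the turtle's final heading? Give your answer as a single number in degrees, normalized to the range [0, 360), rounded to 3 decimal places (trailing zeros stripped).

Executing turtle program step by step:
Start: pos=(6,10), heading=0, pen down
FD 3: (6,10) -> (9,10) [heading=0, draw]
RT 150: heading 0 -> 210
FD 12: (9,10) -> (-1.392,4) [heading=210, draw]
LT 120: heading 210 -> 330
FD 6: (-1.392,4) -> (3.804,1) [heading=330, draw]
FD 2: (3.804,1) -> (5.536,0) [heading=330, draw]
LT 30: heading 330 -> 0
Final: pos=(5.536,0), heading=0, 4 segment(s) drawn

Answer: 0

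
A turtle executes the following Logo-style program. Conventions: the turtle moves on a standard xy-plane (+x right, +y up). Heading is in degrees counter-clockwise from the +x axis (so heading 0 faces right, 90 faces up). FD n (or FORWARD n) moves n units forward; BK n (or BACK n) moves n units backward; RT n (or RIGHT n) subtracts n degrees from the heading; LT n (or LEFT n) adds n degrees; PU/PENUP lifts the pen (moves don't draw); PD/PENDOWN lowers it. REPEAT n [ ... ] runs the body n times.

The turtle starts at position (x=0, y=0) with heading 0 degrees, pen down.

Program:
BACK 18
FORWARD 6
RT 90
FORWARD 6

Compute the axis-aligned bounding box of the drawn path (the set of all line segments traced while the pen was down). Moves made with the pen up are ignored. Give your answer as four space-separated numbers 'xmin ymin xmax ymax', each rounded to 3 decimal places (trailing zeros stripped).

Answer: -18 -6 0 0

Derivation:
Executing turtle program step by step:
Start: pos=(0,0), heading=0, pen down
BK 18: (0,0) -> (-18,0) [heading=0, draw]
FD 6: (-18,0) -> (-12,0) [heading=0, draw]
RT 90: heading 0 -> 270
FD 6: (-12,0) -> (-12,-6) [heading=270, draw]
Final: pos=(-12,-6), heading=270, 3 segment(s) drawn

Segment endpoints: x in {-18, -12, 0}, y in {-6, 0}
xmin=-18, ymin=-6, xmax=0, ymax=0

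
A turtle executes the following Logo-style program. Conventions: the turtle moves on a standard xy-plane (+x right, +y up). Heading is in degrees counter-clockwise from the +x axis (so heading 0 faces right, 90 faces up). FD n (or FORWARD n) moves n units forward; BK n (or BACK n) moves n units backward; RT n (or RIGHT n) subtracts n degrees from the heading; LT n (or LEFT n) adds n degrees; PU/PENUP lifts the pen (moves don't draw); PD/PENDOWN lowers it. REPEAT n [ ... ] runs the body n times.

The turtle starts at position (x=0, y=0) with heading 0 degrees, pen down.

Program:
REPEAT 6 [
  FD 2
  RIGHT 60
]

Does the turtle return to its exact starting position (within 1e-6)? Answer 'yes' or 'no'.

Executing turtle program step by step:
Start: pos=(0,0), heading=0, pen down
REPEAT 6 [
  -- iteration 1/6 --
  FD 2: (0,0) -> (2,0) [heading=0, draw]
  RT 60: heading 0 -> 300
  -- iteration 2/6 --
  FD 2: (2,0) -> (3,-1.732) [heading=300, draw]
  RT 60: heading 300 -> 240
  -- iteration 3/6 --
  FD 2: (3,-1.732) -> (2,-3.464) [heading=240, draw]
  RT 60: heading 240 -> 180
  -- iteration 4/6 --
  FD 2: (2,-3.464) -> (0,-3.464) [heading=180, draw]
  RT 60: heading 180 -> 120
  -- iteration 5/6 --
  FD 2: (0,-3.464) -> (-1,-1.732) [heading=120, draw]
  RT 60: heading 120 -> 60
  -- iteration 6/6 --
  FD 2: (-1,-1.732) -> (0,0) [heading=60, draw]
  RT 60: heading 60 -> 0
]
Final: pos=(0,0), heading=0, 6 segment(s) drawn

Start position: (0, 0)
Final position: (0, 0)
Distance = 0; < 1e-6 -> CLOSED

Answer: yes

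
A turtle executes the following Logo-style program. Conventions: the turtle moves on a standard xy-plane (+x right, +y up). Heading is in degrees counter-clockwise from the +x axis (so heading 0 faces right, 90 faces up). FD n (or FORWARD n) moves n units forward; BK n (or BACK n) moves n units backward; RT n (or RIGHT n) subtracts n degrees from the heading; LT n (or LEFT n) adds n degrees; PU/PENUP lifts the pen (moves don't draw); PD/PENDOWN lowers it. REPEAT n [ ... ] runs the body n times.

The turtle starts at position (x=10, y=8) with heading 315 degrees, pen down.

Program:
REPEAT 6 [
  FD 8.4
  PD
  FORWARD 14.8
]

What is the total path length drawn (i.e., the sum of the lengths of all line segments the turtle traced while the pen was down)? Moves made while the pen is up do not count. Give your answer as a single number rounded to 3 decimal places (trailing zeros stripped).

Executing turtle program step by step:
Start: pos=(10,8), heading=315, pen down
REPEAT 6 [
  -- iteration 1/6 --
  FD 8.4: (10,8) -> (15.94,2.06) [heading=315, draw]
  PD: pen down
  FD 14.8: (15.94,2.06) -> (26.405,-8.405) [heading=315, draw]
  -- iteration 2/6 --
  FD 8.4: (26.405,-8.405) -> (32.345,-14.345) [heading=315, draw]
  PD: pen down
  FD 14.8: (32.345,-14.345) -> (42.81,-24.81) [heading=315, draw]
  -- iteration 3/6 --
  FD 8.4: (42.81,-24.81) -> (48.749,-30.749) [heading=315, draw]
  PD: pen down
  FD 14.8: (48.749,-30.749) -> (59.215,-41.215) [heading=315, draw]
  -- iteration 4/6 --
  FD 8.4: (59.215,-41.215) -> (65.154,-47.154) [heading=315, draw]
  PD: pen down
  FD 14.8: (65.154,-47.154) -> (75.62,-57.62) [heading=315, draw]
  -- iteration 5/6 --
  FD 8.4: (75.62,-57.62) -> (81.559,-63.559) [heading=315, draw]
  PD: pen down
  FD 14.8: (81.559,-63.559) -> (92.024,-74.024) [heading=315, draw]
  -- iteration 6/6 --
  FD 8.4: (92.024,-74.024) -> (97.964,-79.964) [heading=315, draw]
  PD: pen down
  FD 14.8: (97.964,-79.964) -> (108.429,-90.429) [heading=315, draw]
]
Final: pos=(108.429,-90.429), heading=315, 12 segment(s) drawn

Segment lengths:
  seg 1: (10,8) -> (15.94,2.06), length = 8.4
  seg 2: (15.94,2.06) -> (26.405,-8.405), length = 14.8
  seg 3: (26.405,-8.405) -> (32.345,-14.345), length = 8.4
  seg 4: (32.345,-14.345) -> (42.81,-24.81), length = 14.8
  seg 5: (42.81,-24.81) -> (48.749,-30.749), length = 8.4
  seg 6: (48.749,-30.749) -> (59.215,-41.215), length = 14.8
  seg 7: (59.215,-41.215) -> (65.154,-47.154), length = 8.4
  seg 8: (65.154,-47.154) -> (75.62,-57.62), length = 14.8
  seg 9: (75.62,-57.62) -> (81.559,-63.559), length = 8.4
  seg 10: (81.559,-63.559) -> (92.024,-74.024), length = 14.8
  seg 11: (92.024,-74.024) -> (97.964,-79.964), length = 8.4
  seg 12: (97.964,-79.964) -> (108.429,-90.429), length = 14.8
Total = 139.2

Answer: 139.2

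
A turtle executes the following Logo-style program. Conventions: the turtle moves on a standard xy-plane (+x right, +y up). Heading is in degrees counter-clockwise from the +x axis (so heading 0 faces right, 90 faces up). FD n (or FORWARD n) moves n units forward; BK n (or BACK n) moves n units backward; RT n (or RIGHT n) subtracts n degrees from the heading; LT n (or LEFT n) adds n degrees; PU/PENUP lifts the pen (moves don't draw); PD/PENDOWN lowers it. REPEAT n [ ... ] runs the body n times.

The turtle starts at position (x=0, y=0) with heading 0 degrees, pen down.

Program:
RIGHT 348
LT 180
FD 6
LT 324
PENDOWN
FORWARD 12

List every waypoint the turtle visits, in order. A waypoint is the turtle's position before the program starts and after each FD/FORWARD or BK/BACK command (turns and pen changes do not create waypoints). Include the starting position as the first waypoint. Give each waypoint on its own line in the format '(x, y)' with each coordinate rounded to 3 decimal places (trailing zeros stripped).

Executing turtle program step by step:
Start: pos=(0,0), heading=0, pen down
RT 348: heading 0 -> 12
LT 180: heading 12 -> 192
FD 6: (0,0) -> (-5.869,-1.247) [heading=192, draw]
LT 324: heading 192 -> 156
PD: pen down
FD 12: (-5.869,-1.247) -> (-16.831,3.633) [heading=156, draw]
Final: pos=(-16.831,3.633), heading=156, 2 segment(s) drawn
Waypoints (3 total):
(0, 0)
(-5.869, -1.247)
(-16.831, 3.633)

Answer: (0, 0)
(-5.869, -1.247)
(-16.831, 3.633)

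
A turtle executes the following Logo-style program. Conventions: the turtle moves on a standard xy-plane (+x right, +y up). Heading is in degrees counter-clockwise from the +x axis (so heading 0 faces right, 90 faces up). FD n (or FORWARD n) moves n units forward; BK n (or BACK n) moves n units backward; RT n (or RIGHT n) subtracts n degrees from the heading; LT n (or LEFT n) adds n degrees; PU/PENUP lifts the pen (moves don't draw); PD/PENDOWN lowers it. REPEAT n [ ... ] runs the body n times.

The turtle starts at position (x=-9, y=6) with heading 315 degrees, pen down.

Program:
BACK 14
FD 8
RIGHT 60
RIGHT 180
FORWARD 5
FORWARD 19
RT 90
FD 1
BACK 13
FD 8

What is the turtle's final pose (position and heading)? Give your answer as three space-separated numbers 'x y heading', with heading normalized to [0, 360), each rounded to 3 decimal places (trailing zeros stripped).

Answer: -10.895 34.46 345

Derivation:
Executing turtle program step by step:
Start: pos=(-9,6), heading=315, pen down
BK 14: (-9,6) -> (-18.899,15.899) [heading=315, draw]
FD 8: (-18.899,15.899) -> (-13.243,10.243) [heading=315, draw]
RT 60: heading 315 -> 255
RT 180: heading 255 -> 75
FD 5: (-13.243,10.243) -> (-11.949,15.072) [heading=75, draw]
FD 19: (-11.949,15.072) -> (-7.031,33.425) [heading=75, draw]
RT 90: heading 75 -> 345
FD 1: (-7.031,33.425) -> (-6.065,33.166) [heading=345, draw]
BK 13: (-6.065,33.166) -> (-18.622,36.531) [heading=345, draw]
FD 8: (-18.622,36.531) -> (-10.895,34.46) [heading=345, draw]
Final: pos=(-10.895,34.46), heading=345, 7 segment(s) drawn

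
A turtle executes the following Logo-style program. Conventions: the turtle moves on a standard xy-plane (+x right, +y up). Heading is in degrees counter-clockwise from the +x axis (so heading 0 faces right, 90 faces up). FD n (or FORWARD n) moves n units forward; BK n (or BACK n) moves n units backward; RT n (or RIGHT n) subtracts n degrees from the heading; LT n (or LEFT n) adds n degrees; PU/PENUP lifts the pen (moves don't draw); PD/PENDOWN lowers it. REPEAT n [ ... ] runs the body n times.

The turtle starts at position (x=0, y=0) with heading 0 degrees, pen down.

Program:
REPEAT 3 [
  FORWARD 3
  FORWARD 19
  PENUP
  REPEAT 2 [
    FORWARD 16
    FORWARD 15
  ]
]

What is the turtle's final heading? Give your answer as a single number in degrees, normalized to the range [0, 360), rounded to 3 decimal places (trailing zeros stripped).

Executing turtle program step by step:
Start: pos=(0,0), heading=0, pen down
REPEAT 3 [
  -- iteration 1/3 --
  FD 3: (0,0) -> (3,0) [heading=0, draw]
  FD 19: (3,0) -> (22,0) [heading=0, draw]
  PU: pen up
  REPEAT 2 [
    -- iteration 1/2 --
    FD 16: (22,0) -> (38,0) [heading=0, move]
    FD 15: (38,0) -> (53,0) [heading=0, move]
    -- iteration 2/2 --
    FD 16: (53,0) -> (69,0) [heading=0, move]
    FD 15: (69,0) -> (84,0) [heading=0, move]
  ]
  -- iteration 2/3 --
  FD 3: (84,0) -> (87,0) [heading=0, move]
  FD 19: (87,0) -> (106,0) [heading=0, move]
  PU: pen up
  REPEAT 2 [
    -- iteration 1/2 --
    FD 16: (106,0) -> (122,0) [heading=0, move]
    FD 15: (122,0) -> (137,0) [heading=0, move]
    -- iteration 2/2 --
    FD 16: (137,0) -> (153,0) [heading=0, move]
    FD 15: (153,0) -> (168,0) [heading=0, move]
  ]
  -- iteration 3/3 --
  FD 3: (168,0) -> (171,0) [heading=0, move]
  FD 19: (171,0) -> (190,0) [heading=0, move]
  PU: pen up
  REPEAT 2 [
    -- iteration 1/2 --
    FD 16: (190,0) -> (206,0) [heading=0, move]
    FD 15: (206,0) -> (221,0) [heading=0, move]
    -- iteration 2/2 --
    FD 16: (221,0) -> (237,0) [heading=0, move]
    FD 15: (237,0) -> (252,0) [heading=0, move]
  ]
]
Final: pos=(252,0), heading=0, 2 segment(s) drawn

Answer: 0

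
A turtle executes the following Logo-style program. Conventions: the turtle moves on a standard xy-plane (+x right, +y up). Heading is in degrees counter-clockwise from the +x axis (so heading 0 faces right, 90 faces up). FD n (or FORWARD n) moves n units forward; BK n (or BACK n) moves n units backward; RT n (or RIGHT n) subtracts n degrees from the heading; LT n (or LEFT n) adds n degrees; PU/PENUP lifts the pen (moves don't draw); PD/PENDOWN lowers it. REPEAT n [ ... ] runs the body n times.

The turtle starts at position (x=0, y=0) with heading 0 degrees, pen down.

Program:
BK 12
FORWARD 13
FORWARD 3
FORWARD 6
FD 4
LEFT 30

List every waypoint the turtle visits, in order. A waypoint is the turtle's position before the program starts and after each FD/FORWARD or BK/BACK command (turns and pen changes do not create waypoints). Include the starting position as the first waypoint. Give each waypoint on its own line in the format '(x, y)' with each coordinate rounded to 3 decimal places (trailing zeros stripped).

Executing turtle program step by step:
Start: pos=(0,0), heading=0, pen down
BK 12: (0,0) -> (-12,0) [heading=0, draw]
FD 13: (-12,0) -> (1,0) [heading=0, draw]
FD 3: (1,0) -> (4,0) [heading=0, draw]
FD 6: (4,0) -> (10,0) [heading=0, draw]
FD 4: (10,0) -> (14,0) [heading=0, draw]
LT 30: heading 0 -> 30
Final: pos=(14,0), heading=30, 5 segment(s) drawn
Waypoints (6 total):
(0, 0)
(-12, 0)
(1, 0)
(4, 0)
(10, 0)
(14, 0)

Answer: (0, 0)
(-12, 0)
(1, 0)
(4, 0)
(10, 0)
(14, 0)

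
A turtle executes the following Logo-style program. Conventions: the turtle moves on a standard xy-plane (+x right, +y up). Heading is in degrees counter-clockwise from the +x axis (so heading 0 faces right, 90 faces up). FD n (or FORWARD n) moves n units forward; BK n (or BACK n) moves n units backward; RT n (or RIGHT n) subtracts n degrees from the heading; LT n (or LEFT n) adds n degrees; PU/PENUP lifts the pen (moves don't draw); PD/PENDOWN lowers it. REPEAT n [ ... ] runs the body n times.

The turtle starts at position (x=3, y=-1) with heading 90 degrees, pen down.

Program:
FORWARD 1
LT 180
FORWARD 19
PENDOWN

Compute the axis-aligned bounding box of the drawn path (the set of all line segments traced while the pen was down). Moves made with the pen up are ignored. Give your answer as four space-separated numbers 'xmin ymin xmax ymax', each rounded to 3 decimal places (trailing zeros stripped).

Executing turtle program step by step:
Start: pos=(3,-1), heading=90, pen down
FD 1: (3,-1) -> (3,0) [heading=90, draw]
LT 180: heading 90 -> 270
FD 19: (3,0) -> (3,-19) [heading=270, draw]
PD: pen down
Final: pos=(3,-19), heading=270, 2 segment(s) drawn

Segment endpoints: x in {3, 3}, y in {-19, -1, 0}
xmin=3, ymin=-19, xmax=3, ymax=0

Answer: 3 -19 3 0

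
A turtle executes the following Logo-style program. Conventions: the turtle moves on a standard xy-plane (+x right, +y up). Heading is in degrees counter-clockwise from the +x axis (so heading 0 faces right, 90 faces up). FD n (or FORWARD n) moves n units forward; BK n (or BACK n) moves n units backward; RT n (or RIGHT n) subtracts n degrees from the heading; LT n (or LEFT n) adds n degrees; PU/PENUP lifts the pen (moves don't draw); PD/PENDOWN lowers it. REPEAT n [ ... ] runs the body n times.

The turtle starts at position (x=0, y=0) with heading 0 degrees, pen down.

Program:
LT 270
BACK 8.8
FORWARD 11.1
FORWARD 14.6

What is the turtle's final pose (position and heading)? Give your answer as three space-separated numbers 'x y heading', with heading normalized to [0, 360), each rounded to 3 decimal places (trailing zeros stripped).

Executing turtle program step by step:
Start: pos=(0,0), heading=0, pen down
LT 270: heading 0 -> 270
BK 8.8: (0,0) -> (0,8.8) [heading=270, draw]
FD 11.1: (0,8.8) -> (0,-2.3) [heading=270, draw]
FD 14.6: (0,-2.3) -> (0,-16.9) [heading=270, draw]
Final: pos=(0,-16.9), heading=270, 3 segment(s) drawn

Answer: 0 -16.9 270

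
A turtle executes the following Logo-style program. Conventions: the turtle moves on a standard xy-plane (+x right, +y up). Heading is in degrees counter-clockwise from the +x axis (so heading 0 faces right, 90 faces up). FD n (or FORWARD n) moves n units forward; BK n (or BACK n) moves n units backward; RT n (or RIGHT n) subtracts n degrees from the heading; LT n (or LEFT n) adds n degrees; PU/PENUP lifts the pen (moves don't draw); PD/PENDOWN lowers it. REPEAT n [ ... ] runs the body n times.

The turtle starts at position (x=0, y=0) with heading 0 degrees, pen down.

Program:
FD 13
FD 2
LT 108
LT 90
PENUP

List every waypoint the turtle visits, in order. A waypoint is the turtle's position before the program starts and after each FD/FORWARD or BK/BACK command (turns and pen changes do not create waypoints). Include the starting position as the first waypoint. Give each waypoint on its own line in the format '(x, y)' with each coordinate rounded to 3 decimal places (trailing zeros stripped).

Executing turtle program step by step:
Start: pos=(0,0), heading=0, pen down
FD 13: (0,0) -> (13,0) [heading=0, draw]
FD 2: (13,0) -> (15,0) [heading=0, draw]
LT 108: heading 0 -> 108
LT 90: heading 108 -> 198
PU: pen up
Final: pos=(15,0), heading=198, 2 segment(s) drawn
Waypoints (3 total):
(0, 0)
(13, 0)
(15, 0)

Answer: (0, 0)
(13, 0)
(15, 0)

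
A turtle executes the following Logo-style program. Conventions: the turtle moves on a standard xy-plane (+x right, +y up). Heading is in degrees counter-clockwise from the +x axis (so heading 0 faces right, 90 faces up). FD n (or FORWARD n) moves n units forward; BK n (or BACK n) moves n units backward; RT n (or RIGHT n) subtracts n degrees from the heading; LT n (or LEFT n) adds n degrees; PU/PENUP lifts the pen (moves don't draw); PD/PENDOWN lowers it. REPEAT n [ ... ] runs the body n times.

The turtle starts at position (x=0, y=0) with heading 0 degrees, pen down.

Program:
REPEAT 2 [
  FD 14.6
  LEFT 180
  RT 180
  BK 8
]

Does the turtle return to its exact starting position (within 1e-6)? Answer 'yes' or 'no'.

Answer: no

Derivation:
Executing turtle program step by step:
Start: pos=(0,0), heading=0, pen down
REPEAT 2 [
  -- iteration 1/2 --
  FD 14.6: (0,0) -> (14.6,0) [heading=0, draw]
  LT 180: heading 0 -> 180
  RT 180: heading 180 -> 0
  BK 8: (14.6,0) -> (6.6,0) [heading=0, draw]
  -- iteration 2/2 --
  FD 14.6: (6.6,0) -> (21.2,0) [heading=0, draw]
  LT 180: heading 0 -> 180
  RT 180: heading 180 -> 0
  BK 8: (21.2,0) -> (13.2,0) [heading=0, draw]
]
Final: pos=(13.2,0), heading=0, 4 segment(s) drawn

Start position: (0, 0)
Final position: (13.2, 0)
Distance = 13.2; >= 1e-6 -> NOT closed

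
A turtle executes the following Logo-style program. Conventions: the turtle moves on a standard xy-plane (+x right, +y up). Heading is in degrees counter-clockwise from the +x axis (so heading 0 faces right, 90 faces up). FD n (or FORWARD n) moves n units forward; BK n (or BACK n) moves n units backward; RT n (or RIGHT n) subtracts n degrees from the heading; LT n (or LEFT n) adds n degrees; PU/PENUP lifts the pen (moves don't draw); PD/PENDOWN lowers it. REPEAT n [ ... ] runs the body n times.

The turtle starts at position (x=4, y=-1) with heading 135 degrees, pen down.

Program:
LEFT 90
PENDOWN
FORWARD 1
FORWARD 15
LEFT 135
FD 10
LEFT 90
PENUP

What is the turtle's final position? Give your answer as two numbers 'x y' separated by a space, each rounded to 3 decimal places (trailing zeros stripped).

Answer: 2.686 -12.314

Derivation:
Executing turtle program step by step:
Start: pos=(4,-1), heading=135, pen down
LT 90: heading 135 -> 225
PD: pen down
FD 1: (4,-1) -> (3.293,-1.707) [heading=225, draw]
FD 15: (3.293,-1.707) -> (-7.314,-12.314) [heading=225, draw]
LT 135: heading 225 -> 0
FD 10: (-7.314,-12.314) -> (2.686,-12.314) [heading=0, draw]
LT 90: heading 0 -> 90
PU: pen up
Final: pos=(2.686,-12.314), heading=90, 3 segment(s) drawn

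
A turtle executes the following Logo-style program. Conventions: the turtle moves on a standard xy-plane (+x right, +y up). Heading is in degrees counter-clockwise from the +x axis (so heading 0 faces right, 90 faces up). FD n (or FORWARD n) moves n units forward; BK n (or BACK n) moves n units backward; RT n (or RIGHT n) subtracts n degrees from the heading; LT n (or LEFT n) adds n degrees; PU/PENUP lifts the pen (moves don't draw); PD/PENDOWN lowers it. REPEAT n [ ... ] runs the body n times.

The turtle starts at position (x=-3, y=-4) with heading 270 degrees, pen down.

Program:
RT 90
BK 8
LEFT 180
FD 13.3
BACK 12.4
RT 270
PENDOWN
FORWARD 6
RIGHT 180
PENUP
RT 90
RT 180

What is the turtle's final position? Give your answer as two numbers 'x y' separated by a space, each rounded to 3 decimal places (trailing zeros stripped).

Executing turtle program step by step:
Start: pos=(-3,-4), heading=270, pen down
RT 90: heading 270 -> 180
BK 8: (-3,-4) -> (5,-4) [heading=180, draw]
LT 180: heading 180 -> 0
FD 13.3: (5,-4) -> (18.3,-4) [heading=0, draw]
BK 12.4: (18.3,-4) -> (5.9,-4) [heading=0, draw]
RT 270: heading 0 -> 90
PD: pen down
FD 6: (5.9,-4) -> (5.9,2) [heading=90, draw]
RT 180: heading 90 -> 270
PU: pen up
RT 90: heading 270 -> 180
RT 180: heading 180 -> 0
Final: pos=(5.9,2), heading=0, 4 segment(s) drawn

Answer: 5.9 2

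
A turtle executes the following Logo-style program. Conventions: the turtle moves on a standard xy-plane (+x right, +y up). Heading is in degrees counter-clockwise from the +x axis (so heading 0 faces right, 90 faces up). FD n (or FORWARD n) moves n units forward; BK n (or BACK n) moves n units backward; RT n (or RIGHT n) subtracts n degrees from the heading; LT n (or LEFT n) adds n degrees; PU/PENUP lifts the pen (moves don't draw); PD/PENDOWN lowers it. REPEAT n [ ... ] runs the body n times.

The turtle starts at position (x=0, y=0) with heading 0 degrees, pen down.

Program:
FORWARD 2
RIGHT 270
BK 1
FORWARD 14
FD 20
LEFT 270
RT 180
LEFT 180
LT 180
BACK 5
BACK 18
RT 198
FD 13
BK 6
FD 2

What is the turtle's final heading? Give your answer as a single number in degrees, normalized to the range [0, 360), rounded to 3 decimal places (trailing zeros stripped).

Executing turtle program step by step:
Start: pos=(0,0), heading=0, pen down
FD 2: (0,0) -> (2,0) [heading=0, draw]
RT 270: heading 0 -> 90
BK 1: (2,0) -> (2,-1) [heading=90, draw]
FD 14: (2,-1) -> (2,13) [heading=90, draw]
FD 20: (2,13) -> (2,33) [heading=90, draw]
LT 270: heading 90 -> 0
RT 180: heading 0 -> 180
LT 180: heading 180 -> 0
LT 180: heading 0 -> 180
BK 5: (2,33) -> (7,33) [heading=180, draw]
BK 18: (7,33) -> (25,33) [heading=180, draw]
RT 198: heading 180 -> 342
FD 13: (25,33) -> (37.364,28.983) [heading=342, draw]
BK 6: (37.364,28.983) -> (31.657,30.837) [heading=342, draw]
FD 2: (31.657,30.837) -> (33.56,30.219) [heading=342, draw]
Final: pos=(33.56,30.219), heading=342, 9 segment(s) drawn

Answer: 342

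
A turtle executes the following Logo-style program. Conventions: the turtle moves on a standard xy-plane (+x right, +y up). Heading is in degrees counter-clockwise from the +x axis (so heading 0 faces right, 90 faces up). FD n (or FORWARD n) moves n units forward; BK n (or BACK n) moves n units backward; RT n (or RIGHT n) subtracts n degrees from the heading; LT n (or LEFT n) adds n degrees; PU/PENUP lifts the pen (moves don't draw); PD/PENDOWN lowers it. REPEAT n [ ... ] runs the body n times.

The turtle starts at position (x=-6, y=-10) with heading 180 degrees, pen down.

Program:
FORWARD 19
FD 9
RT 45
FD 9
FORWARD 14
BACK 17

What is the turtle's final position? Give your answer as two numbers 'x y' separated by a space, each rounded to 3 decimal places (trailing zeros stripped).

Executing turtle program step by step:
Start: pos=(-6,-10), heading=180, pen down
FD 19: (-6,-10) -> (-25,-10) [heading=180, draw]
FD 9: (-25,-10) -> (-34,-10) [heading=180, draw]
RT 45: heading 180 -> 135
FD 9: (-34,-10) -> (-40.364,-3.636) [heading=135, draw]
FD 14: (-40.364,-3.636) -> (-50.263,6.263) [heading=135, draw]
BK 17: (-50.263,6.263) -> (-38.243,-5.757) [heading=135, draw]
Final: pos=(-38.243,-5.757), heading=135, 5 segment(s) drawn

Answer: -38.243 -5.757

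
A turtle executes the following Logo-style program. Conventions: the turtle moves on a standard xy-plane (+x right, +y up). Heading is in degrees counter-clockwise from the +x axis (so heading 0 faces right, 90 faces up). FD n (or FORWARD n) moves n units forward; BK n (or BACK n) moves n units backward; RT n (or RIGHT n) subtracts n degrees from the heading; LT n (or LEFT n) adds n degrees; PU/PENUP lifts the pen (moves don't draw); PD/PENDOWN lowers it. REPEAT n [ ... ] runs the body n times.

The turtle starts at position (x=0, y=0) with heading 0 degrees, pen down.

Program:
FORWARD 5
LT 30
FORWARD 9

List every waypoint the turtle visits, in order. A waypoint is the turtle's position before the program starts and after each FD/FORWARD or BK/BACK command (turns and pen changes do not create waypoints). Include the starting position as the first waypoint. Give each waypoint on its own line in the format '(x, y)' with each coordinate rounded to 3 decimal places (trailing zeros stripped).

Executing turtle program step by step:
Start: pos=(0,0), heading=0, pen down
FD 5: (0,0) -> (5,0) [heading=0, draw]
LT 30: heading 0 -> 30
FD 9: (5,0) -> (12.794,4.5) [heading=30, draw]
Final: pos=(12.794,4.5), heading=30, 2 segment(s) drawn
Waypoints (3 total):
(0, 0)
(5, 0)
(12.794, 4.5)

Answer: (0, 0)
(5, 0)
(12.794, 4.5)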